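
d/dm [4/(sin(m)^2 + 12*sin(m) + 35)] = -8*(sin(m) + 6)*cos(m)/(sin(m)^2 + 12*sin(m) + 35)^2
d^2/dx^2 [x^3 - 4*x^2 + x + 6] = 6*x - 8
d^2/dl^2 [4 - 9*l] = 0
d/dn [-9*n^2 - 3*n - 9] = -18*n - 3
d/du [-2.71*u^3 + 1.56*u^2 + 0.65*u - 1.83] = -8.13*u^2 + 3.12*u + 0.65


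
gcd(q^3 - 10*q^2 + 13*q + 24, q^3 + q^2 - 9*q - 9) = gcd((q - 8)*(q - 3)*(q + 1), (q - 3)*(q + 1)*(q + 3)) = q^2 - 2*q - 3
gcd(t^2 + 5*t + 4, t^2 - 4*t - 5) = t + 1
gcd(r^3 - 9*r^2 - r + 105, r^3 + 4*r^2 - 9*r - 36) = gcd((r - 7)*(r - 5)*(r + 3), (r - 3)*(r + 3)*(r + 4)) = r + 3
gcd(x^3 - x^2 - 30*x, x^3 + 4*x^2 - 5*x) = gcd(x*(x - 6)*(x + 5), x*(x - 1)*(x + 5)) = x^2 + 5*x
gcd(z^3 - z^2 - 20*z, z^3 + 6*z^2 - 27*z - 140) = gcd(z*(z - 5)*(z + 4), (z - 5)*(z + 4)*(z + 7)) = z^2 - z - 20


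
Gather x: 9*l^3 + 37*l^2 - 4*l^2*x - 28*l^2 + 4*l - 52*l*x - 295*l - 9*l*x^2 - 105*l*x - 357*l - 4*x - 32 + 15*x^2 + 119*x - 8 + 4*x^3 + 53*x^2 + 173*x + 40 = 9*l^3 + 9*l^2 - 648*l + 4*x^3 + x^2*(68 - 9*l) + x*(-4*l^2 - 157*l + 288)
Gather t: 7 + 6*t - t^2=-t^2 + 6*t + 7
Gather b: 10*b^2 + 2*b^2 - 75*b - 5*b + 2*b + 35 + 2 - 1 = 12*b^2 - 78*b + 36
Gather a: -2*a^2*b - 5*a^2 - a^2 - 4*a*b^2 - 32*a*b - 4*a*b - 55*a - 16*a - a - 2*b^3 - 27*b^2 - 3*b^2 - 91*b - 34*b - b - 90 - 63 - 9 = a^2*(-2*b - 6) + a*(-4*b^2 - 36*b - 72) - 2*b^3 - 30*b^2 - 126*b - 162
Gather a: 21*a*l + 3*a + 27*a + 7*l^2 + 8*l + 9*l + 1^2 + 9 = a*(21*l + 30) + 7*l^2 + 17*l + 10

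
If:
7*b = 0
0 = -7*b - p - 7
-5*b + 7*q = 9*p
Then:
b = 0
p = -7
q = -9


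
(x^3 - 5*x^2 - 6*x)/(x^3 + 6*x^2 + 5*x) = (x - 6)/(x + 5)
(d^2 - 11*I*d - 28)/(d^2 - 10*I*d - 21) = (d - 4*I)/(d - 3*I)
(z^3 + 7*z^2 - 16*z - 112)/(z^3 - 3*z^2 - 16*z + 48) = (z + 7)/(z - 3)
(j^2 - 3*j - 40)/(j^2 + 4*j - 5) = (j - 8)/(j - 1)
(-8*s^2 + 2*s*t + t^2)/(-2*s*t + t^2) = (4*s + t)/t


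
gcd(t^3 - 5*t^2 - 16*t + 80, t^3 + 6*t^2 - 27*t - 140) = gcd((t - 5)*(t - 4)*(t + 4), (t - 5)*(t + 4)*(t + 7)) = t^2 - t - 20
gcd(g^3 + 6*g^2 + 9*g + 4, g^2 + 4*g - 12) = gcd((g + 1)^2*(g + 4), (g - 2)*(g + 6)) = 1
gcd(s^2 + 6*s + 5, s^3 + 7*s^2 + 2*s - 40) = s + 5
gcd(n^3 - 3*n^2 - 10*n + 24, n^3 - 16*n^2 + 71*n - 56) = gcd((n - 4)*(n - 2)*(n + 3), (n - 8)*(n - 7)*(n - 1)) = 1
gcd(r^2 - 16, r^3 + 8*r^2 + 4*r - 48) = r + 4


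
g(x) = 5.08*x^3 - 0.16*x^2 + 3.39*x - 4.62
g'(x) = 15.24*x^2 - 0.32*x + 3.39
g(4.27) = 402.44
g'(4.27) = 279.89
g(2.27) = 61.67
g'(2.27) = 81.19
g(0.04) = -4.48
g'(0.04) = 3.40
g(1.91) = 36.67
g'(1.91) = 58.38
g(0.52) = -2.19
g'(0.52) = 7.34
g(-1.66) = -33.93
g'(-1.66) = 45.92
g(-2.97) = -149.19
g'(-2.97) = 138.77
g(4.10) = 356.71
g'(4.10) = 258.26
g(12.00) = 8791.26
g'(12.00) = 2194.11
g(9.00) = 3716.25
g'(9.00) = 1234.95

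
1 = 1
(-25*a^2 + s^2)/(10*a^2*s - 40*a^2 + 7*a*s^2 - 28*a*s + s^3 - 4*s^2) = (-5*a + s)/(2*a*s - 8*a + s^2 - 4*s)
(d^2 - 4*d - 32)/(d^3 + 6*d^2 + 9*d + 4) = (d - 8)/(d^2 + 2*d + 1)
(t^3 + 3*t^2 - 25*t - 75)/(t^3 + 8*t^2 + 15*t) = (t - 5)/t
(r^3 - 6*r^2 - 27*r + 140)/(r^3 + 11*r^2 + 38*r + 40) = (r^2 - 11*r + 28)/(r^2 + 6*r + 8)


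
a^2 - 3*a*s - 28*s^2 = (a - 7*s)*(a + 4*s)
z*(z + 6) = z^2 + 6*z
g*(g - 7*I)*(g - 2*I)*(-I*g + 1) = -I*g^4 - 8*g^3 + 5*I*g^2 - 14*g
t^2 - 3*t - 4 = (t - 4)*(t + 1)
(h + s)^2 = h^2 + 2*h*s + s^2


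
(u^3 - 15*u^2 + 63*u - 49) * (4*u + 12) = 4*u^4 - 48*u^3 + 72*u^2 + 560*u - 588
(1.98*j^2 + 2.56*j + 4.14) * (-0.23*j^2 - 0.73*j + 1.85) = -0.4554*j^4 - 2.0342*j^3 + 0.842*j^2 + 1.7138*j + 7.659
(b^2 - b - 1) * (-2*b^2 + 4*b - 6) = -2*b^4 + 6*b^3 - 8*b^2 + 2*b + 6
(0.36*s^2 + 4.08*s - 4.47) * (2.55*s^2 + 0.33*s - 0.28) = 0.918*s^4 + 10.5228*s^3 - 10.1529*s^2 - 2.6175*s + 1.2516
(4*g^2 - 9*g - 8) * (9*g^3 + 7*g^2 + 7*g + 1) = 36*g^5 - 53*g^4 - 107*g^3 - 115*g^2 - 65*g - 8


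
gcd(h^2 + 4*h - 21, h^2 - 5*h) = 1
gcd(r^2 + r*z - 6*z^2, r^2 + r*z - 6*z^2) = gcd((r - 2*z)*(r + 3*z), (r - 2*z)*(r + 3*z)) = -r^2 - r*z + 6*z^2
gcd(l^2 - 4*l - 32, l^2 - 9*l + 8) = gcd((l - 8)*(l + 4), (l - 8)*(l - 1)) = l - 8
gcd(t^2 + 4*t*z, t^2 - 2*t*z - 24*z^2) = t + 4*z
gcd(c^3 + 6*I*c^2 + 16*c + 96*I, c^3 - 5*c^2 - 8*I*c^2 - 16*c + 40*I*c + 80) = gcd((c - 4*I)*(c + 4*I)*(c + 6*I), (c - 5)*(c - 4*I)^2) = c - 4*I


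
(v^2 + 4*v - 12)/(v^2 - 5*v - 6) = (-v^2 - 4*v + 12)/(-v^2 + 5*v + 6)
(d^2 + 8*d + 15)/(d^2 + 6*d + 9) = (d + 5)/(d + 3)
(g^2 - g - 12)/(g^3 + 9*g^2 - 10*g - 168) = (g + 3)/(g^2 + 13*g + 42)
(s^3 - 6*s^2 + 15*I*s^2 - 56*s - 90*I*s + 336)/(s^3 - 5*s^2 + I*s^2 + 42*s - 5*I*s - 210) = (s^2 + s*(-6 + 8*I) - 48*I)/(s^2 + s*(-5 - 6*I) + 30*I)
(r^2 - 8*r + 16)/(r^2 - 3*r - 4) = (r - 4)/(r + 1)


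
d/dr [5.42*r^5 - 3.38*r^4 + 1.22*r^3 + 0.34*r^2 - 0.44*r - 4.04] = 27.1*r^4 - 13.52*r^3 + 3.66*r^2 + 0.68*r - 0.44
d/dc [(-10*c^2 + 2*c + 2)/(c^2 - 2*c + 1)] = 6*(3*c - 1)/(c^3 - 3*c^2 + 3*c - 1)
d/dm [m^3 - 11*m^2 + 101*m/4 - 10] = 3*m^2 - 22*m + 101/4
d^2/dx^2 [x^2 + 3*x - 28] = 2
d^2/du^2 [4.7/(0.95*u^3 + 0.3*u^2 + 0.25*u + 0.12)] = (-(26.79*u + 2.82)*(0.95*u^3 + 0.3*u^2 + 0.25*u + 0.12) + 4.7*(2.85*u^2 + 0.6*u + 0.25)*(5.7*u^2 + 1.2*u + 0.5))/(0.95*u^3 + 0.3*u^2 + 0.25*u + 0.12)^3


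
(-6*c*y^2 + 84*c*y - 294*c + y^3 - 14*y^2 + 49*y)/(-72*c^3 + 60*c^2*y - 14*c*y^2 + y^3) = (y^2 - 14*y + 49)/(12*c^2 - 8*c*y + y^2)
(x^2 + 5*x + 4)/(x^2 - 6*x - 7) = (x + 4)/(x - 7)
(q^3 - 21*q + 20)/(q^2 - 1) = (q^2 + q - 20)/(q + 1)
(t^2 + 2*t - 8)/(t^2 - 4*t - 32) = (t - 2)/(t - 8)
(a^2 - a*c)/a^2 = (a - c)/a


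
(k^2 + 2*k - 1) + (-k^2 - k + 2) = k + 1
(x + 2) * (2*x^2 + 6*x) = 2*x^3 + 10*x^2 + 12*x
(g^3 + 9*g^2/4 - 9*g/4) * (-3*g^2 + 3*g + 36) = -3*g^5 - 15*g^4/4 + 99*g^3/2 + 297*g^2/4 - 81*g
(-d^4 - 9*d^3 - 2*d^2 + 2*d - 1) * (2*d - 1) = -2*d^5 - 17*d^4 + 5*d^3 + 6*d^2 - 4*d + 1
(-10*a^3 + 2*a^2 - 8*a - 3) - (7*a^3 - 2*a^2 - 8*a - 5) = -17*a^3 + 4*a^2 + 2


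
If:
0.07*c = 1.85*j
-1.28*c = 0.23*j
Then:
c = 0.00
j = 0.00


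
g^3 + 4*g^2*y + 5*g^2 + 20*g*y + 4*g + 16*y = (g + 1)*(g + 4)*(g + 4*y)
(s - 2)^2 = s^2 - 4*s + 4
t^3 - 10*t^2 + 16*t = t*(t - 8)*(t - 2)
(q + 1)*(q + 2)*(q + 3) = q^3 + 6*q^2 + 11*q + 6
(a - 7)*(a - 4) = a^2 - 11*a + 28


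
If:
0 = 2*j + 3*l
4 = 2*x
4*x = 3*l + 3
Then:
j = -5/2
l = 5/3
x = 2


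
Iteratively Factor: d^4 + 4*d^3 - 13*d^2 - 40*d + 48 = (d - 3)*(d^3 + 7*d^2 + 8*d - 16) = (d - 3)*(d + 4)*(d^2 + 3*d - 4) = (d - 3)*(d + 4)^2*(d - 1)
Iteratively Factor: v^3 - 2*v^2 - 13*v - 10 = (v + 2)*(v^2 - 4*v - 5) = (v + 1)*(v + 2)*(v - 5)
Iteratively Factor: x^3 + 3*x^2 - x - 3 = (x + 3)*(x^2 - 1) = (x + 1)*(x + 3)*(x - 1)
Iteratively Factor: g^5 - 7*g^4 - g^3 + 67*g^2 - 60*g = (g - 1)*(g^4 - 6*g^3 - 7*g^2 + 60*g) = (g - 4)*(g - 1)*(g^3 - 2*g^2 - 15*g) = (g - 4)*(g - 1)*(g + 3)*(g^2 - 5*g) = (g - 5)*(g - 4)*(g - 1)*(g + 3)*(g)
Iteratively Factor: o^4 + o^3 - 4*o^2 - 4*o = (o + 2)*(o^3 - o^2 - 2*o) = o*(o + 2)*(o^2 - o - 2) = o*(o - 2)*(o + 2)*(o + 1)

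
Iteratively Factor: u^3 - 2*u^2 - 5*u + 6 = (u - 1)*(u^2 - u - 6) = (u - 3)*(u - 1)*(u + 2)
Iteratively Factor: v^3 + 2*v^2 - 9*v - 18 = (v + 2)*(v^2 - 9) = (v - 3)*(v + 2)*(v + 3)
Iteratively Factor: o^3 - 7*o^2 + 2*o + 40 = (o - 4)*(o^2 - 3*o - 10) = (o - 5)*(o - 4)*(o + 2)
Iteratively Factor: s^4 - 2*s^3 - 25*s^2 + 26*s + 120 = (s - 3)*(s^3 + s^2 - 22*s - 40) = (s - 3)*(s + 2)*(s^2 - s - 20) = (s - 3)*(s + 2)*(s + 4)*(s - 5)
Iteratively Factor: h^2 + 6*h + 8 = (h + 4)*(h + 2)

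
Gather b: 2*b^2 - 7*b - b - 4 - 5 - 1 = 2*b^2 - 8*b - 10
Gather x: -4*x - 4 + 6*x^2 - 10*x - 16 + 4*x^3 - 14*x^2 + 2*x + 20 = 4*x^3 - 8*x^2 - 12*x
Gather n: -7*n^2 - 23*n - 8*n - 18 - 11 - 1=-7*n^2 - 31*n - 30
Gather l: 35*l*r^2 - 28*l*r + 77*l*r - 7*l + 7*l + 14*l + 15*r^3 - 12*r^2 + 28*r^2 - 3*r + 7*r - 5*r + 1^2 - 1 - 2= l*(35*r^2 + 49*r + 14) + 15*r^3 + 16*r^2 - r - 2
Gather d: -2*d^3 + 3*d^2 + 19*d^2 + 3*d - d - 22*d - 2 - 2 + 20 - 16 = -2*d^3 + 22*d^2 - 20*d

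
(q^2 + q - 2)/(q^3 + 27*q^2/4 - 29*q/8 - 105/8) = 8*(q^2 + q - 2)/(8*q^3 + 54*q^2 - 29*q - 105)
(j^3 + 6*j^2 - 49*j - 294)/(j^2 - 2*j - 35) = (j^2 + 13*j + 42)/(j + 5)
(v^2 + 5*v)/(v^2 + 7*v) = (v + 5)/(v + 7)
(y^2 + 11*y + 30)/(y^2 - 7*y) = (y^2 + 11*y + 30)/(y*(y - 7))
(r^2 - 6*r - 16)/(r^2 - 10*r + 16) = (r + 2)/(r - 2)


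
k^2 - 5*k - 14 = (k - 7)*(k + 2)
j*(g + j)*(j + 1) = g*j^2 + g*j + j^3 + j^2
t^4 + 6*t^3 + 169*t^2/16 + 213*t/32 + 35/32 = (t + 1/4)*(t + 1)*(t + 5/4)*(t + 7/2)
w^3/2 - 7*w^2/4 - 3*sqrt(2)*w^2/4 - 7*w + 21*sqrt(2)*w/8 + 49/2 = (w/2 + sqrt(2))*(w - 7/2)*(w - 7*sqrt(2)/2)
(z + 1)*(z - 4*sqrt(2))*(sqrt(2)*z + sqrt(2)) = sqrt(2)*z^3 - 8*z^2 + 2*sqrt(2)*z^2 - 16*z + sqrt(2)*z - 8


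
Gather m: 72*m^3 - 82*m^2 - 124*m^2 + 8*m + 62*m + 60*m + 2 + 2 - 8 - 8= 72*m^3 - 206*m^2 + 130*m - 12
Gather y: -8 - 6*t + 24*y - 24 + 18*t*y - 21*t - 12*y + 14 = -27*t + y*(18*t + 12) - 18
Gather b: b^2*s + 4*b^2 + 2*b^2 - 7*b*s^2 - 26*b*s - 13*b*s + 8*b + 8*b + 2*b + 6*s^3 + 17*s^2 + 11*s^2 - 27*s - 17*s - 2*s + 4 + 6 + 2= b^2*(s + 6) + b*(-7*s^2 - 39*s + 18) + 6*s^3 + 28*s^2 - 46*s + 12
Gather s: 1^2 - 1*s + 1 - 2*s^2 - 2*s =-2*s^2 - 3*s + 2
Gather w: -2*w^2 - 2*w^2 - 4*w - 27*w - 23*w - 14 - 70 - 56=-4*w^2 - 54*w - 140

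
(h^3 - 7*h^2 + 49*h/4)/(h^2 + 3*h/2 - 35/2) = h*(2*h - 7)/(2*(h + 5))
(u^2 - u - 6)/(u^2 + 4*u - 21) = (u + 2)/(u + 7)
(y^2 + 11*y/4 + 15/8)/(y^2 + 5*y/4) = (y + 3/2)/y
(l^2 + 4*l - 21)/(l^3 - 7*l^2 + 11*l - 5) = (l^2 + 4*l - 21)/(l^3 - 7*l^2 + 11*l - 5)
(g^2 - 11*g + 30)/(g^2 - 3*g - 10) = (g - 6)/(g + 2)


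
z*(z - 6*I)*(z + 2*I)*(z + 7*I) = z^4 + 3*I*z^3 + 40*z^2 + 84*I*z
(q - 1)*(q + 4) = q^2 + 3*q - 4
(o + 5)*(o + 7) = o^2 + 12*o + 35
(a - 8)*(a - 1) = a^2 - 9*a + 8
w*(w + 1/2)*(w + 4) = w^3 + 9*w^2/2 + 2*w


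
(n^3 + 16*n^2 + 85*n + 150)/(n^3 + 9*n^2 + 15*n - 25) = (n + 6)/(n - 1)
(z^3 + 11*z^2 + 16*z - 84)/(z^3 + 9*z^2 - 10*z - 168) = (z - 2)/(z - 4)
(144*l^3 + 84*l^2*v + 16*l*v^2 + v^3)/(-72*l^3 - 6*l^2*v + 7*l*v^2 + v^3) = (6*l + v)/(-3*l + v)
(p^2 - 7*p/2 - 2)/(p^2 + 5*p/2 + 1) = (p - 4)/(p + 2)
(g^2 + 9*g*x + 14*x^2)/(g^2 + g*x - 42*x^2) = (-g - 2*x)/(-g + 6*x)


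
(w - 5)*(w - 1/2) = w^2 - 11*w/2 + 5/2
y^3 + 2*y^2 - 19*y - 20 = (y - 4)*(y + 1)*(y + 5)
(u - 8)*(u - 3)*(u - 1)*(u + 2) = u^4 - 10*u^3 + 11*u^2 + 46*u - 48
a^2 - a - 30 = (a - 6)*(a + 5)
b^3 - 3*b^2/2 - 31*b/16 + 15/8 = (b - 2)*(b - 3/4)*(b + 5/4)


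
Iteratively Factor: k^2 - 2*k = (k - 2)*(k)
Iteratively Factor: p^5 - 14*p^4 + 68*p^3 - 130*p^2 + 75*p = (p - 3)*(p^4 - 11*p^3 + 35*p^2 - 25*p) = p*(p - 3)*(p^3 - 11*p^2 + 35*p - 25) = p*(p - 5)*(p - 3)*(p^2 - 6*p + 5) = p*(p - 5)*(p - 3)*(p - 1)*(p - 5)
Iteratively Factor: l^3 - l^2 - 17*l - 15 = (l - 5)*(l^2 + 4*l + 3) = (l - 5)*(l + 3)*(l + 1)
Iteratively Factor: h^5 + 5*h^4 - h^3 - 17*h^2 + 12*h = (h)*(h^4 + 5*h^3 - h^2 - 17*h + 12) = h*(h + 3)*(h^3 + 2*h^2 - 7*h + 4) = h*(h - 1)*(h + 3)*(h^2 + 3*h - 4) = h*(h - 1)*(h + 3)*(h + 4)*(h - 1)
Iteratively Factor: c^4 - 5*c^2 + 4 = (c + 2)*(c^3 - 2*c^2 - c + 2) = (c - 1)*(c + 2)*(c^2 - c - 2) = (c - 1)*(c + 1)*(c + 2)*(c - 2)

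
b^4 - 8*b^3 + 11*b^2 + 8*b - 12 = (b - 6)*(b - 2)*(b - 1)*(b + 1)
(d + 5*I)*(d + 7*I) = d^2 + 12*I*d - 35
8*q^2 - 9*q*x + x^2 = (-8*q + x)*(-q + x)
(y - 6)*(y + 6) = y^2 - 36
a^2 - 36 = (a - 6)*(a + 6)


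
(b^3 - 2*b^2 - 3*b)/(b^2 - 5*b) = (b^2 - 2*b - 3)/(b - 5)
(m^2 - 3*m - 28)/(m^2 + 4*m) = (m - 7)/m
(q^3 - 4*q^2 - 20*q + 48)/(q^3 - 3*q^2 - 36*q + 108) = (q^2 + 2*q - 8)/(q^2 + 3*q - 18)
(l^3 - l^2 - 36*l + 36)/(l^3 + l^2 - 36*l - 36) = (l - 1)/(l + 1)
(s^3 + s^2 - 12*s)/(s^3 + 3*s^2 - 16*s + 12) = s*(s^2 + s - 12)/(s^3 + 3*s^2 - 16*s + 12)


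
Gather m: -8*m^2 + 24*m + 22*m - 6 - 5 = -8*m^2 + 46*m - 11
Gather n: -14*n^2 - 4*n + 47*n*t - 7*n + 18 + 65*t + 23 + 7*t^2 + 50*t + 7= -14*n^2 + n*(47*t - 11) + 7*t^2 + 115*t + 48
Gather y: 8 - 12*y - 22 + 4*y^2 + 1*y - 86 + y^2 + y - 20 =5*y^2 - 10*y - 120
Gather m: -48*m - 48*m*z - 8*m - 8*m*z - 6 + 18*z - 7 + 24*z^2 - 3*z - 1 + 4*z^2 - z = m*(-56*z - 56) + 28*z^2 + 14*z - 14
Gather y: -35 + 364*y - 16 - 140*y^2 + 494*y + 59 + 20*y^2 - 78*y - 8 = -120*y^2 + 780*y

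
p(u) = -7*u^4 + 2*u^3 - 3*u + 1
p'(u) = -28*u^3 + 6*u^2 - 3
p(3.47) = -940.73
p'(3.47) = -1100.65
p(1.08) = -9.24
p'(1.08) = -31.27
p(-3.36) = -956.97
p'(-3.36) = 1126.86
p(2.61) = -296.10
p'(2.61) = -459.96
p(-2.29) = -208.65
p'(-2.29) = 364.72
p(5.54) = -6269.38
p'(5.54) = -4579.73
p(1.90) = -82.21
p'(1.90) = -173.39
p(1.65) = -46.85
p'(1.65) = -112.44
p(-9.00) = -47357.00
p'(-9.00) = 20895.00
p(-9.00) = -47357.00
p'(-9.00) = 20895.00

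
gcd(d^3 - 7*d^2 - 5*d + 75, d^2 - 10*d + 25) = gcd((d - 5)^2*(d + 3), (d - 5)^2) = d^2 - 10*d + 25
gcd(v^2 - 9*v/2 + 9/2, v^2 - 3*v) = v - 3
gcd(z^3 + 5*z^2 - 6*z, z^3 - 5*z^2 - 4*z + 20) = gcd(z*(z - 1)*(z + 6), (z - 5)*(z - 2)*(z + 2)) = 1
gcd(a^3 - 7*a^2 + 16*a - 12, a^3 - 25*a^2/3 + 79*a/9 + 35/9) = 1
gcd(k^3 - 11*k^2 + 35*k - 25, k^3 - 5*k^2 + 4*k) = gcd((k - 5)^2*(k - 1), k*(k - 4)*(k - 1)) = k - 1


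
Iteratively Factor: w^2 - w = (w - 1)*(w)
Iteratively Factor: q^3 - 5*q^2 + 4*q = (q - 4)*(q^2 - q) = q*(q - 4)*(q - 1)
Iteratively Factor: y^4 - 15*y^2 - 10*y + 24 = (y + 2)*(y^3 - 2*y^2 - 11*y + 12) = (y - 1)*(y + 2)*(y^2 - y - 12) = (y - 1)*(y + 2)*(y + 3)*(y - 4)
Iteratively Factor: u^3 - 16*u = (u + 4)*(u^2 - 4*u) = u*(u + 4)*(u - 4)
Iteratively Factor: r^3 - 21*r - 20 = (r + 1)*(r^2 - r - 20) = (r + 1)*(r + 4)*(r - 5)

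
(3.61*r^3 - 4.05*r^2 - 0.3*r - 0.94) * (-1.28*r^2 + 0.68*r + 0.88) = -4.6208*r^5 + 7.6388*r^4 + 0.8068*r^3 - 2.5648*r^2 - 0.9032*r - 0.8272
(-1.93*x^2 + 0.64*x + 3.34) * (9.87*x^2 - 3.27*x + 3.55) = -19.0491*x^4 + 12.6279*x^3 + 24.0215*x^2 - 8.6498*x + 11.857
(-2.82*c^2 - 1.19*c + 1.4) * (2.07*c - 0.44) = -5.8374*c^3 - 1.2225*c^2 + 3.4216*c - 0.616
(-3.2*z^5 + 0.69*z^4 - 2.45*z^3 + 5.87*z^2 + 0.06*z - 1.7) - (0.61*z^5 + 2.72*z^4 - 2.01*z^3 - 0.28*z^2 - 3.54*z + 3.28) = -3.81*z^5 - 2.03*z^4 - 0.44*z^3 + 6.15*z^2 + 3.6*z - 4.98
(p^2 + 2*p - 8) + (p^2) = 2*p^2 + 2*p - 8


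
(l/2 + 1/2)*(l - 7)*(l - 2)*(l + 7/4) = l^4/2 - 25*l^3/8 - 9*l^2/2 + 91*l/8 + 49/4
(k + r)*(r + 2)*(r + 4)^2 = k*r^3 + 10*k*r^2 + 32*k*r + 32*k + r^4 + 10*r^3 + 32*r^2 + 32*r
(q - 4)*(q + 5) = q^2 + q - 20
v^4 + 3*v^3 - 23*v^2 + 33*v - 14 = (v - 2)*(v - 1)^2*(v + 7)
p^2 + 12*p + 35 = (p + 5)*(p + 7)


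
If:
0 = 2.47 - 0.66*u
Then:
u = 3.74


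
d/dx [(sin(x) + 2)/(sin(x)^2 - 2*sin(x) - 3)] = (-4*sin(x) + cos(x)^2)*cos(x)/((sin(x) - 3)^2*(sin(x) + 1)^2)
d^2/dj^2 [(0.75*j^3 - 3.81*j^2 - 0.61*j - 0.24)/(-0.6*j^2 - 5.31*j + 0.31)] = (-4.44089209850063e-16*j^5 - 5.32907051820075e-15*j^4 - 66.41127*j^3 + 12.17781*j^2 + 4.83615*j + 16.363932)/(0.216*j^6 + 5.7348*j^5 + 50.41818*j^4 + 143.795331*j^3 - 26.049393*j^2 + 1.530873*j - 0.029791)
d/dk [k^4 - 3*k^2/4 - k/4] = 4*k^3 - 3*k/2 - 1/4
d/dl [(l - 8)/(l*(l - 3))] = (-l^2 + 16*l - 24)/(l^2*(l^2 - 6*l + 9))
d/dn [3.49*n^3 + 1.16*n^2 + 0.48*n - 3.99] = 10.47*n^2 + 2.32*n + 0.48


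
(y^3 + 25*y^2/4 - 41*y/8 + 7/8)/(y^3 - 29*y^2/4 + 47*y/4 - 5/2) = (2*y^2 + 13*y - 7)/(2*(y^2 - 7*y + 10))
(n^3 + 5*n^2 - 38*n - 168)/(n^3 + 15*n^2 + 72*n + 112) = (n - 6)/(n + 4)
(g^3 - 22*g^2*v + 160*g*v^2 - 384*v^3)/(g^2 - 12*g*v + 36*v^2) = (-g^2 + 16*g*v - 64*v^2)/(-g + 6*v)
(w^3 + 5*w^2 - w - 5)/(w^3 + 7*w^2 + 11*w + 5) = (w - 1)/(w + 1)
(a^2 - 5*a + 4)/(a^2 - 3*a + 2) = (a - 4)/(a - 2)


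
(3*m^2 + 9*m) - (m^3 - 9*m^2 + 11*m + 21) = -m^3 + 12*m^2 - 2*m - 21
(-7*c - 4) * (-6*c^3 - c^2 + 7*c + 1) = 42*c^4 + 31*c^3 - 45*c^2 - 35*c - 4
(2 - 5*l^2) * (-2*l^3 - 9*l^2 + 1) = 10*l^5 + 45*l^4 - 4*l^3 - 23*l^2 + 2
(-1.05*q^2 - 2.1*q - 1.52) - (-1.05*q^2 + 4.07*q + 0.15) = -6.17*q - 1.67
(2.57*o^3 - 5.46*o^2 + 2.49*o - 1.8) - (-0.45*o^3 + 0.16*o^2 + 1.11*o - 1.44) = 3.02*o^3 - 5.62*o^2 + 1.38*o - 0.36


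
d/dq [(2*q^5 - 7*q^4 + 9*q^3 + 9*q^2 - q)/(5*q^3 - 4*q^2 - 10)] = (20*q^7 - 59*q^6 + 56*q^5 - 181*q^4 + 290*q^3 - 274*q^2 - 180*q + 10)/(25*q^6 - 40*q^5 + 16*q^4 - 100*q^3 + 80*q^2 + 100)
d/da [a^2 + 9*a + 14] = 2*a + 9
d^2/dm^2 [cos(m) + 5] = -cos(m)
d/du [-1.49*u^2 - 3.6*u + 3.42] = -2.98*u - 3.6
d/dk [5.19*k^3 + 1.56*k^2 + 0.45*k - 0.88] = 15.57*k^2 + 3.12*k + 0.45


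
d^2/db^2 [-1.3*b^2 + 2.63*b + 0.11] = -2.60000000000000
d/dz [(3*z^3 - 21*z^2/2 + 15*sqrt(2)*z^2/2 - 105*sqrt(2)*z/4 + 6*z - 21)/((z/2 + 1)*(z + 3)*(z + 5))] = 3*(-5*sqrt(2)*z^4 + 27*z^4 + 35*sqrt(2)*z^3 + 116*z^3 - 35*z^2 + 330*sqrt(2)*z^2 - 140*z + 300*sqrt(2)*z - 525*sqrt(2) + 554)/(z^6 + 20*z^5 + 162*z^4 + 680*z^3 + 1561*z^2 + 1860*z + 900)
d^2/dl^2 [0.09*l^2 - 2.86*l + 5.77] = 0.180000000000000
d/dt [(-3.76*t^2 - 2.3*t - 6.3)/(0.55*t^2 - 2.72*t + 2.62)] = (11.4922*t^2 - 12.7724*t - 23.162)/(0.3025*t^4 - 2.992*t^3 + 10.2804*t^2 - 14.2528*t + 6.8644)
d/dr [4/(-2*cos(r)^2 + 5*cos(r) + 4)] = 4*(5 - 4*cos(r))*sin(r)/(5*cos(r) - cos(2*r) + 3)^2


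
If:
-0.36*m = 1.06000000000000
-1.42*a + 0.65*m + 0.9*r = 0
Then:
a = 0.633802816901408*r - 1.34780907668232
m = -2.94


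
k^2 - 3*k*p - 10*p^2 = (k - 5*p)*(k + 2*p)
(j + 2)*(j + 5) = j^2 + 7*j + 10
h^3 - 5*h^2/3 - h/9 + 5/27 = (h - 5/3)*(h - 1/3)*(h + 1/3)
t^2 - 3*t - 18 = (t - 6)*(t + 3)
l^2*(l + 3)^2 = l^4 + 6*l^3 + 9*l^2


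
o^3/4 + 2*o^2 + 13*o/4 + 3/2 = (o/4 + 1/4)*(o + 1)*(o + 6)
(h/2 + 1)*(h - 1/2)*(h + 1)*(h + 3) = h^4/2 + 11*h^3/4 + 4*h^2 + h/4 - 3/2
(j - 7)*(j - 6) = j^2 - 13*j + 42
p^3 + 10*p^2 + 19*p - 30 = (p - 1)*(p + 5)*(p + 6)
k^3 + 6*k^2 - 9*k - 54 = (k - 3)*(k + 3)*(k + 6)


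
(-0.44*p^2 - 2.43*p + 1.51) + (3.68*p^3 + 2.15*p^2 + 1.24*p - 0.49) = 3.68*p^3 + 1.71*p^2 - 1.19*p + 1.02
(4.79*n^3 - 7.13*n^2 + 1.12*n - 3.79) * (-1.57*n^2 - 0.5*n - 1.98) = -7.5203*n^5 + 8.7991*n^4 - 7.6776*n^3 + 19.5077*n^2 - 0.3226*n + 7.5042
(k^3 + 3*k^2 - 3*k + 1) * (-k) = -k^4 - 3*k^3 + 3*k^2 - k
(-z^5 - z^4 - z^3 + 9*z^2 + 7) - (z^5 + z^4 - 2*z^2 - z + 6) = -2*z^5 - 2*z^4 - z^3 + 11*z^2 + z + 1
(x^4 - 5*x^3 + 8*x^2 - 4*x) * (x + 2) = x^5 - 3*x^4 - 2*x^3 + 12*x^2 - 8*x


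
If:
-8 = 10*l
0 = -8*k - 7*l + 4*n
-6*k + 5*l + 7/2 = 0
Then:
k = -1/12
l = -4/5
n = -47/30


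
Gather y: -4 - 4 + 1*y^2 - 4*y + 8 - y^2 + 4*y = 0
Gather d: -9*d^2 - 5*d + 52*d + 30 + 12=-9*d^2 + 47*d + 42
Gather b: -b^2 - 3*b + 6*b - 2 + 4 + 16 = -b^2 + 3*b + 18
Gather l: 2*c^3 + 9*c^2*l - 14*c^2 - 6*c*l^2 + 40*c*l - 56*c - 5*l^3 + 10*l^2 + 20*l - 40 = 2*c^3 - 14*c^2 - 56*c - 5*l^3 + l^2*(10 - 6*c) + l*(9*c^2 + 40*c + 20) - 40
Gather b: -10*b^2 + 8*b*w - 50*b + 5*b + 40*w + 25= -10*b^2 + b*(8*w - 45) + 40*w + 25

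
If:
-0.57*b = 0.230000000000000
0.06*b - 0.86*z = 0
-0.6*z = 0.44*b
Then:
No Solution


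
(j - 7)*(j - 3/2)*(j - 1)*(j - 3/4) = j^4 - 41*j^3/4 + 209*j^2/8 - 99*j/4 + 63/8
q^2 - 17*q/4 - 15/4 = (q - 5)*(q + 3/4)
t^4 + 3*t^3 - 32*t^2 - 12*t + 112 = (t - 4)*(t - 2)*(t + 2)*(t + 7)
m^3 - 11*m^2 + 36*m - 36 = (m - 6)*(m - 3)*(m - 2)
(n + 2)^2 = n^2 + 4*n + 4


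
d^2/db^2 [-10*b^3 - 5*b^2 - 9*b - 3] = -60*b - 10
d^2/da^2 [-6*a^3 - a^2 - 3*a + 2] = -36*a - 2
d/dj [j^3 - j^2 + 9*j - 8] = 3*j^2 - 2*j + 9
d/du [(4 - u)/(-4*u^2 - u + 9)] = (4*u^2 + u - (u - 4)*(8*u + 1) - 9)/(4*u^2 + u - 9)^2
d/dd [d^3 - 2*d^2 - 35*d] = 3*d^2 - 4*d - 35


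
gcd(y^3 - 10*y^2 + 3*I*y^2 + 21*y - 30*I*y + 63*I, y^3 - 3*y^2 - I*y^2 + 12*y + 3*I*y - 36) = y^2 + y*(-3 + 3*I) - 9*I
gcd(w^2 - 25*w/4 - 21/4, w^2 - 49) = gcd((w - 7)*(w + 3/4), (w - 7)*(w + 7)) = w - 7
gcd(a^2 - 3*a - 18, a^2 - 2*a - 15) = a + 3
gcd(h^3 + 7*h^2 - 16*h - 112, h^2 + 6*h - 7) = h + 7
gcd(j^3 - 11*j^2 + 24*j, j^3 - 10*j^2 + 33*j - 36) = j - 3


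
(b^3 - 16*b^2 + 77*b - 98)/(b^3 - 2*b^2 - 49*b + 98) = (b - 7)/(b + 7)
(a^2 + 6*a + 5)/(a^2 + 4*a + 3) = (a + 5)/(a + 3)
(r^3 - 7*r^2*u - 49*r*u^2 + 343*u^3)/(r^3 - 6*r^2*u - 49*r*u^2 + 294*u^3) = (r - 7*u)/(r - 6*u)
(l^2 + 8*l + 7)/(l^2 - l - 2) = (l + 7)/(l - 2)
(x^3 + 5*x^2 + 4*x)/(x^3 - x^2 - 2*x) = (x + 4)/(x - 2)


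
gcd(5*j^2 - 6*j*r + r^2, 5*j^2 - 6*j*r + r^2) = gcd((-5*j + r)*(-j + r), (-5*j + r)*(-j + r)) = 5*j^2 - 6*j*r + r^2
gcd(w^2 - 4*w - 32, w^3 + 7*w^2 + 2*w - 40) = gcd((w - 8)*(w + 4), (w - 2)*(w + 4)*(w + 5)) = w + 4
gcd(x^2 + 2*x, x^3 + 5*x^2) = x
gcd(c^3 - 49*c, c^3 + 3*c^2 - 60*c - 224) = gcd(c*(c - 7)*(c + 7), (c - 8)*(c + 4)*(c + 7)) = c + 7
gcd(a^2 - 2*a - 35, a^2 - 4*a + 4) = 1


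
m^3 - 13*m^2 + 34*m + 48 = (m - 8)*(m - 6)*(m + 1)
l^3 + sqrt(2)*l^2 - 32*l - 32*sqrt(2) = (l - 4*sqrt(2))*(l + sqrt(2))*(l + 4*sqrt(2))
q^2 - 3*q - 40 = (q - 8)*(q + 5)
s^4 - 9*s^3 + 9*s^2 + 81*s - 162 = (s - 6)*(s - 3)^2*(s + 3)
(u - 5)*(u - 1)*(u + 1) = u^3 - 5*u^2 - u + 5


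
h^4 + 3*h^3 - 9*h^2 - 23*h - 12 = (h - 3)*(h + 1)^2*(h + 4)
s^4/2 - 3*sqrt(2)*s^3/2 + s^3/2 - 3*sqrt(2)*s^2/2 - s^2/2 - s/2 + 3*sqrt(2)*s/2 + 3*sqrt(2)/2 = (s/2 + 1/2)*(s - 1)*(s + 1)*(s - 3*sqrt(2))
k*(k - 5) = k^2 - 5*k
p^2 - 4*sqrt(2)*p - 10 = (p - 5*sqrt(2))*(p + sqrt(2))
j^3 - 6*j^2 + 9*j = j*(j - 3)^2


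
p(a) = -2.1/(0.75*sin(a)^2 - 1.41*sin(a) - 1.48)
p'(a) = -2.1*(-1.5*sin(a)*cos(a) + 1.41*cos(a))/(0.75*sin(a)^2 - 1.41*sin(a) - 1.48)^2 = (3.15*sin(a) - 2.961)*cos(a)/(-0.75*sin(a)^2 + 1.41*sin(a) + 1.48)^2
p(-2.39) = 12.53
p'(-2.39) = 132.98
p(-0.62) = 5.15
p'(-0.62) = -23.48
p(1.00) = 0.98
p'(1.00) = -0.04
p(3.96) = 41.27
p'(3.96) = 1388.78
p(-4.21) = 0.98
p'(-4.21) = 0.02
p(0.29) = 1.15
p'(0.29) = -0.59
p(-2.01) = -5.11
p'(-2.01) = 14.66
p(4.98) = -3.64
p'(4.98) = -4.76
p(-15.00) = 8.54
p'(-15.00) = 62.92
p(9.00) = 1.09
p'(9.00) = 0.41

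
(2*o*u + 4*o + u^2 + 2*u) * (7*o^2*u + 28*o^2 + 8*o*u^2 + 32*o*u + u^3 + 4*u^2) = 14*o^3*u^2 + 84*o^3*u + 112*o^3 + 23*o^2*u^3 + 138*o^2*u^2 + 184*o^2*u + 10*o*u^4 + 60*o*u^3 + 80*o*u^2 + u^5 + 6*u^4 + 8*u^3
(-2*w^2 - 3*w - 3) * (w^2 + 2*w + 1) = -2*w^4 - 7*w^3 - 11*w^2 - 9*w - 3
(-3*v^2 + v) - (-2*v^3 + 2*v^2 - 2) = 2*v^3 - 5*v^2 + v + 2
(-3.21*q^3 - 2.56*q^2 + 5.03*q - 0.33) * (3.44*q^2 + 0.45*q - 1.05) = -11.0424*q^5 - 10.2509*q^4 + 19.5217*q^3 + 3.8163*q^2 - 5.43*q + 0.3465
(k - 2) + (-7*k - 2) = -6*k - 4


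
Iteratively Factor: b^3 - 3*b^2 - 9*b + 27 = (b + 3)*(b^2 - 6*b + 9) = (b - 3)*(b + 3)*(b - 3)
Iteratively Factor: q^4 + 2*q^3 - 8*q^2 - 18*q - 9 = (q + 1)*(q^3 + q^2 - 9*q - 9) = (q + 1)^2*(q^2 - 9) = (q + 1)^2*(q + 3)*(q - 3)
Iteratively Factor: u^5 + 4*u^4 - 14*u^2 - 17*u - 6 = (u + 3)*(u^4 + u^3 - 3*u^2 - 5*u - 2) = (u + 1)*(u + 3)*(u^3 - 3*u - 2) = (u + 1)^2*(u + 3)*(u^2 - u - 2) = (u - 2)*(u + 1)^2*(u + 3)*(u + 1)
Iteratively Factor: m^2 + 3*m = (m)*(m + 3)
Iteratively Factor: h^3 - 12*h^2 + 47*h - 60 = (h - 3)*(h^2 - 9*h + 20) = (h - 5)*(h - 3)*(h - 4)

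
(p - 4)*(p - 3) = p^2 - 7*p + 12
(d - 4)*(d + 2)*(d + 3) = d^3 + d^2 - 14*d - 24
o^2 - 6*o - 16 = (o - 8)*(o + 2)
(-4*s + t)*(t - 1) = -4*s*t + 4*s + t^2 - t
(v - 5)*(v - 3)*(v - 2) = v^3 - 10*v^2 + 31*v - 30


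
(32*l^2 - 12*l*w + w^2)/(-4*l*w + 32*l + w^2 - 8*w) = (-8*l + w)/(w - 8)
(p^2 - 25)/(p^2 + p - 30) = (p + 5)/(p + 6)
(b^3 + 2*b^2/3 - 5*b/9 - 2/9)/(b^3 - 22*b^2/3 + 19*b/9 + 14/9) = (b + 1)/(b - 7)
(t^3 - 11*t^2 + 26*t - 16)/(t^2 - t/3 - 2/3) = 3*(t^2 - 10*t + 16)/(3*t + 2)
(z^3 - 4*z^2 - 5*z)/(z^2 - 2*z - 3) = z*(z - 5)/(z - 3)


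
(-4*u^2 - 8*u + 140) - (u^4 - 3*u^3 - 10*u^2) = -u^4 + 3*u^3 + 6*u^2 - 8*u + 140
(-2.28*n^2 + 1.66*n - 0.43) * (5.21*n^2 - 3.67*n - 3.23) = -11.8788*n^4 + 17.0162*n^3 - 0.968100000000001*n^2 - 3.7837*n + 1.3889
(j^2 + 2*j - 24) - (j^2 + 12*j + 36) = -10*j - 60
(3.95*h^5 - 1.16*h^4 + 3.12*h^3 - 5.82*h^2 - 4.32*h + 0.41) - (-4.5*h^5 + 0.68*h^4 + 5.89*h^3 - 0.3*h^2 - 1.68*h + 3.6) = 8.45*h^5 - 1.84*h^4 - 2.77*h^3 - 5.52*h^2 - 2.64*h - 3.19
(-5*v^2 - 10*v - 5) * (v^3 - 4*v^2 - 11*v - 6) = -5*v^5 + 10*v^4 + 90*v^3 + 160*v^2 + 115*v + 30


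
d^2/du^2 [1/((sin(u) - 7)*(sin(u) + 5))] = (-4*sin(u)^4 + 6*sin(u)^3 - 138*sin(u)^2 + 58*sin(u) + 78)/((sin(u) - 7)^3*(sin(u) + 5)^3)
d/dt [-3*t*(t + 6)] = -6*t - 18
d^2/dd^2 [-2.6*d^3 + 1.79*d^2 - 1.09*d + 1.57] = 3.58 - 15.6*d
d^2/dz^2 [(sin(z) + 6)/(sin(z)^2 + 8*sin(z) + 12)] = (2*sin(z) + cos(z)^2 + 1)/(sin(z) + 2)^3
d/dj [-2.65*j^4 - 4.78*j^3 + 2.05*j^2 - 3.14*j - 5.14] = -10.6*j^3 - 14.34*j^2 + 4.1*j - 3.14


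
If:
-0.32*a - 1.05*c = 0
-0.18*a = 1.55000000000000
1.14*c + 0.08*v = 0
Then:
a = -8.61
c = 2.62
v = -37.40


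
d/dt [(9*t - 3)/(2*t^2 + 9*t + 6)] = 3*(-6*t^2 + 4*t + 27)/(4*t^4 + 36*t^3 + 105*t^2 + 108*t + 36)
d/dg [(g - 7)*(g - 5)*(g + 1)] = 3*g^2 - 22*g + 23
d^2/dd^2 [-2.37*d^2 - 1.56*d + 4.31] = -4.74000000000000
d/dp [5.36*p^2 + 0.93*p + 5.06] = 10.72*p + 0.93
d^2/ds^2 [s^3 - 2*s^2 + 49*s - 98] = 6*s - 4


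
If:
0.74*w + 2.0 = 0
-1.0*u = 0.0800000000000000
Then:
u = -0.08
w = -2.70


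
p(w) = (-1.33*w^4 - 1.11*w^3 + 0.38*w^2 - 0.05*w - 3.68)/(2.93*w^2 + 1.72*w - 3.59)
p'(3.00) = -2.72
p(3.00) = -4.94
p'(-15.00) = 13.50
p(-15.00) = -100.82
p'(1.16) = 6.29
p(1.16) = -3.14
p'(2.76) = -2.46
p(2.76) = -4.32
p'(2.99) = -2.71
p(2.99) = -4.92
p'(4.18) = -3.87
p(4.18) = -8.84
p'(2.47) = -2.13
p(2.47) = -3.65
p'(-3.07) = 2.43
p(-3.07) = -4.59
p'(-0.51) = -0.16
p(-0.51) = 0.94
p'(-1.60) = -28.40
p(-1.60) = -5.87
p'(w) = (-5.86*w - 1.72)*(-1.33*w^4 - 1.11*w^3 + 0.38*w^2 - 0.05*w - 3.68)/(2.93*w^2 + 1.72*w - 3.59)^2 + (-5.32*w^3 - 3.33*w^2 + 0.76*w - 0.05)/(2.93*w^2 + 1.72*w - 3.59)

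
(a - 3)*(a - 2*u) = a^2 - 2*a*u - 3*a + 6*u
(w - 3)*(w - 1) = w^2 - 4*w + 3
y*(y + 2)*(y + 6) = y^3 + 8*y^2 + 12*y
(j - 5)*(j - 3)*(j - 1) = j^3 - 9*j^2 + 23*j - 15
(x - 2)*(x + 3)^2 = x^3 + 4*x^2 - 3*x - 18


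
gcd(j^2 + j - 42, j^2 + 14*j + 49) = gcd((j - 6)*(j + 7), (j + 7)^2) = j + 7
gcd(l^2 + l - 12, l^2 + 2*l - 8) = l + 4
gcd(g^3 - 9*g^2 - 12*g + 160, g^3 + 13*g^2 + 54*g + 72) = g + 4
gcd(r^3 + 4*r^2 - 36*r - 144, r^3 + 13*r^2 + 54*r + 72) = r^2 + 10*r + 24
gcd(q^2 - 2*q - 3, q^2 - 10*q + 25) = 1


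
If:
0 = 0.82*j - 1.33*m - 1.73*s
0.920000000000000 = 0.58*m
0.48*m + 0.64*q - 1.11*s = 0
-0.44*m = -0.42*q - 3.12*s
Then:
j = 3.23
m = 1.59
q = -0.65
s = 0.31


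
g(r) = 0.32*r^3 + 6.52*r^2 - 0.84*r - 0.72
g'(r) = 0.96*r^2 + 13.04*r - 0.84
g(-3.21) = 58.57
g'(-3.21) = -32.81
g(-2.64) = 41.05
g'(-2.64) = -28.57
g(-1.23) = 9.58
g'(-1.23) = -15.43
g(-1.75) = 19.00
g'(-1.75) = -20.72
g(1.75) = 19.49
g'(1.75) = 24.92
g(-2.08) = 26.36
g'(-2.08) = -23.81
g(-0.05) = -0.66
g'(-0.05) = -1.49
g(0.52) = 0.65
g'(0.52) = 6.20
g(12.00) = 1481.04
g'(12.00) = 293.88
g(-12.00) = 395.28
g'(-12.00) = -19.08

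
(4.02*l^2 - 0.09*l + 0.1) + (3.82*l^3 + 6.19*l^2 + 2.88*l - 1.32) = 3.82*l^3 + 10.21*l^2 + 2.79*l - 1.22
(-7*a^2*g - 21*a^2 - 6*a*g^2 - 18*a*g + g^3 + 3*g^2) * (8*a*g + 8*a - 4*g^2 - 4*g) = -56*a^3*g^2 - 224*a^3*g - 168*a^3 - 20*a^2*g^3 - 80*a^2*g^2 - 60*a^2*g + 32*a*g^4 + 128*a*g^3 + 96*a*g^2 - 4*g^5 - 16*g^4 - 12*g^3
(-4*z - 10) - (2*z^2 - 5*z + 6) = -2*z^2 + z - 16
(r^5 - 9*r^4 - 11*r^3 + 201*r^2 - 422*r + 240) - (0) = r^5 - 9*r^4 - 11*r^3 + 201*r^2 - 422*r + 240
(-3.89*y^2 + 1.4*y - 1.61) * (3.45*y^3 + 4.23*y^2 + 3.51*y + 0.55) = -13.4205*y^5 - 11.6247*y^4 - 13.2864*y^3 - 4.0358*y^2 - 4.8811*y - 0.8855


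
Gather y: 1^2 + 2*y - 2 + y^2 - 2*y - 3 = y^2 - 4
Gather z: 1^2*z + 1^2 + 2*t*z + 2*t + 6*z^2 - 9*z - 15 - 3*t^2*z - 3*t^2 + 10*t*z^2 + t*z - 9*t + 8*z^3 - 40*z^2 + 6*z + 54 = -3*t^2 - 7*t + 8*z^3 + z^2*(10*t - 34) + z*(-3*t^2 + 3*t - 2) + 40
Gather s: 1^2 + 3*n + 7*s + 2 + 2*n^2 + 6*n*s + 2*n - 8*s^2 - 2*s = 2*n^2 + 5*n - 8*s^2 + s*(6*n + 5) + 3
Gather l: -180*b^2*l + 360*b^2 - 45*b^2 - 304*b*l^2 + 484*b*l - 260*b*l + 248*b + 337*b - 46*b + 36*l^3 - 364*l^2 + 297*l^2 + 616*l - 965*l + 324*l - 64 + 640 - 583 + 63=315*b^2 + 539*b + 36*l^3 + l^2*(-304*b - 67) + l*(-180*b^2 + 224*b - 25) + 56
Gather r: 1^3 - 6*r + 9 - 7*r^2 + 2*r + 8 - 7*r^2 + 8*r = -14*r^2 + 4*r + 18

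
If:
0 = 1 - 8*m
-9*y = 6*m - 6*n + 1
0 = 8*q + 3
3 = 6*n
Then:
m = 1/8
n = 1/2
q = -3/8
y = 5/36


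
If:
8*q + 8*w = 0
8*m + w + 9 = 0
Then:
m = -w/8 - 9/8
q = -w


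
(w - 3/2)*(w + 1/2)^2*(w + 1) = w^4 + w^3/2 - 7*w^2/4 - 13*w/8 - 3/8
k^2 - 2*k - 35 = (k - 7)*(k + 5)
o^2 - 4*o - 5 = (o - 5)*(o + 1)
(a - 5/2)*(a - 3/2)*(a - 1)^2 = a^4 - 6*a^3 + 51*a^2/4 - 23*a/2 + 15/4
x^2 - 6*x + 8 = (x - 4)*(x - 2)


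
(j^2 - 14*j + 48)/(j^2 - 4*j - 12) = (j - 8)/(j + 2)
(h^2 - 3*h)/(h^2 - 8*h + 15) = h/(h - 5)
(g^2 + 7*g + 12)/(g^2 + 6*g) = (g^2 + 7*g + 12)/(g*(g + 6))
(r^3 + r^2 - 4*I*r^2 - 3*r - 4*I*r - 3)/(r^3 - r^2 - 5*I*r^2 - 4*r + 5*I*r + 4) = (r^2 + r*(1 - 3*I) - 3*I)/(r^2 - r*(1 + 4*I) + 4*I)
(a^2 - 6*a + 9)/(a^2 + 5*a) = (a^2 - 6*a + 9)/(a*(a + 5))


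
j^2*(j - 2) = j^3 - 2*j^2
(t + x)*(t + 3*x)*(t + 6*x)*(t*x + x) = t^4*x + 10*t^3*x^2 + t^3*x + 27*t^2*x^3 + 10*t^2*x^2 + 18*t*x^4 + 27*t*x^3 + 18*x^4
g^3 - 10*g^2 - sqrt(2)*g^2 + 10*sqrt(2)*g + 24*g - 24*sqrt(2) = (g - 6)*(g - 4)*(g - sqrt(2))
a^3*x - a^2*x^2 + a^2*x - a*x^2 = a*(a - x)*(a*x + x)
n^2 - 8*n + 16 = (n - 4)^2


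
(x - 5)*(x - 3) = x^2 - 8*x + 15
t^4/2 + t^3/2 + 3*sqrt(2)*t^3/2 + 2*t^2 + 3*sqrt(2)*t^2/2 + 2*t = t*(t/2 + 1/2)*(t + sqrt(2))*(t + 2*sqrt(2))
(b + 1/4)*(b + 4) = b^2 + 17*b/4 + 1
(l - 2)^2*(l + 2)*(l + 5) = l^4 + 3*l^3 - 14*l^2 - 12*l + 40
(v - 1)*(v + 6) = v^2 + 5*v - 6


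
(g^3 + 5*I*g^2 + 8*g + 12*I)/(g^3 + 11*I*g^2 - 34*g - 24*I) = (g - 2*I)/(g + 4*I)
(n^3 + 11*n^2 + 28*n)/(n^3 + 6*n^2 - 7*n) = (n + 4)/(n - 1)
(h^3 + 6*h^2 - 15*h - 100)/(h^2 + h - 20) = h + 5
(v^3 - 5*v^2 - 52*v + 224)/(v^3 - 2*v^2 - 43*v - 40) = (v^2 + 3*v - 28)/(v^2 + 6*v + 5)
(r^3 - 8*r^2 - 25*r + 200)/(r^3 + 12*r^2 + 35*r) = (r^2 - 13*r + 40)/(r*(r + 7))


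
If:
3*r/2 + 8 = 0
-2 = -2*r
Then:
No Solution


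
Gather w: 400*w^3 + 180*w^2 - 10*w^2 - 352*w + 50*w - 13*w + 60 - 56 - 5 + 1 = 400*w^3 + 170*w^2 - 315*w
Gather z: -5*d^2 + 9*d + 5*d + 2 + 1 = -5*d^2 + 14*d + 3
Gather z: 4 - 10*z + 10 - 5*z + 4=18 - 15*z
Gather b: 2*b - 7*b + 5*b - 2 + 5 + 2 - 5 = 0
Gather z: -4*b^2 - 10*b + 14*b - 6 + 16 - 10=-4*b^2 + 4*b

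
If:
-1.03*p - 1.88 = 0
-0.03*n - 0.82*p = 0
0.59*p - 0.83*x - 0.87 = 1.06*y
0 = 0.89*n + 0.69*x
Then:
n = 49.89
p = -1.83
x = -64.35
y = 48.55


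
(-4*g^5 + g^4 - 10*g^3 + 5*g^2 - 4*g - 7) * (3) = -12*g^5 + 3*g^4 - 30*g^3 + 15*g^2 - 12*g - 21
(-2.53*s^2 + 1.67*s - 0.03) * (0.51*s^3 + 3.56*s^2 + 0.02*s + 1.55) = -1.2903*s^5 - 8.1551*s^4 + 5.8793*s^3 - 3.9949*s^2 + 2.5879*s - 0.0465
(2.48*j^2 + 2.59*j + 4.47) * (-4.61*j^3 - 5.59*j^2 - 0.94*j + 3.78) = -11.4328*j^5 - 25.8031*j^4 - 37.416*j^3 - 18.0475*j^2 + 5.5884*j + 16.8966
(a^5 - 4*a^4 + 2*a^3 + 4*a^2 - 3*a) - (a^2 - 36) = a^5 - 4*a^4 + 2*a^3 + 3*a^2 - 3*a + 36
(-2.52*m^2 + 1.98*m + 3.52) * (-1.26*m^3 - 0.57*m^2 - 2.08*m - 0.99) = 3.1752*m^5 - 1.0584*m^4 - 0.3222*m^3 - 3.63*m^2 - 9.2818*m - 3.4848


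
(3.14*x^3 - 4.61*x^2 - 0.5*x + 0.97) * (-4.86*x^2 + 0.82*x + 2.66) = -15.2604*x^5 + 24.9794*x^4 + 7.0022*x^3 - 17.3868*x^2 - 0.5346*x + 2.5802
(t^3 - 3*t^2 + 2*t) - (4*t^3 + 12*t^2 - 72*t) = -3*t^3 - 15*t^2 + 74*t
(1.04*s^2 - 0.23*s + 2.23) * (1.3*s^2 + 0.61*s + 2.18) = 1.352*s^4 + 0.3354*s^3 + 5.0259*s^2 + 0.8589*s + 4.8614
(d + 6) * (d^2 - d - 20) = d^3 + 5*d^2 - 26*d - 120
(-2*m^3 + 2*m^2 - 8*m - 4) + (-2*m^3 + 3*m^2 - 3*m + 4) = -4*m^3 + 5*m^2 - 11*m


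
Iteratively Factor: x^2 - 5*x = (x)*(x - 5)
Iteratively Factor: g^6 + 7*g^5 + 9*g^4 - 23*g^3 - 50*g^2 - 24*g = (g + 4)*(g^5 + 3*g^4 - 3*g^3 - 11*g^2 - 6*g) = (g + 1)*(g + 4)*(g^4 + 2*g^3 - 5*g^2 - 6*g) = g*(g + 1)*(g + 4)*(g^3 + 2*g^2 - 5*g - 6) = g*(g - 2)*(g + 1)*(g + 4)*(g^2 + 4*g + 3) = g*(g - 2)*(g + 1)*(g + 3)*(g + 4)*(g + 1)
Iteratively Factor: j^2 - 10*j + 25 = (j - 5)*(j - 5)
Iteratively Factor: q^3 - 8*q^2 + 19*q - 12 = (q - 4)*(q^2 - 4*q + 3) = (q - 4)*(q - 3)*(q - 1)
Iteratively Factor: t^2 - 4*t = (t - 4)*(t)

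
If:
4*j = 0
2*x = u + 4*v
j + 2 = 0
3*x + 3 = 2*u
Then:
No Solution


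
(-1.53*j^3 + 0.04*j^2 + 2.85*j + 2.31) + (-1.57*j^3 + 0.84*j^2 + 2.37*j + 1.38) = -3.1*j^3 + 0.88*j^2 + 5.22*j + 3.69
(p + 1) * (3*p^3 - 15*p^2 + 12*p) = 3*p^4 - 12*p^3 - 3*p^2 + 12*p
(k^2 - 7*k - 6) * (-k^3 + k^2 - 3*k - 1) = -k^5 + 8*k^4 - 4*k^3 + 14*k^2 + 25*k + 6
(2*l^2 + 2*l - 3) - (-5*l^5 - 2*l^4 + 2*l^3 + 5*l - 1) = 5*l^5 + 2*l^4 - 2*l^3 + 2*l^2 - 3*l - 2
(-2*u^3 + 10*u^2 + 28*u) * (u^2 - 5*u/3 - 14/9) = -2*u^5 + 40*u^4/3 + 130*u^3/9 - 560*u^2/9 - 392*u/9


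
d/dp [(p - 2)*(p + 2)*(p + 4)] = 3*p^2 + 8*p - 4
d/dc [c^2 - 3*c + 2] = 2*c - 3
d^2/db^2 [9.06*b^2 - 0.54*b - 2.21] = 18.1200000000000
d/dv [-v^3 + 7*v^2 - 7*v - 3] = -3*v^2 + 14*v - 7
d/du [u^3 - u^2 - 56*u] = 3*u^2 - 2*u - 56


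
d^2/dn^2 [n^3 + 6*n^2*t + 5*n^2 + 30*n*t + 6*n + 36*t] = 6*n + 12*t + 10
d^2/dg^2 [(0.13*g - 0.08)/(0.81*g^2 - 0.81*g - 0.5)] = ((0.3402 - 0.6318*g)*(-0.81*g^2 + 0.81*g + 0.5) - (0.13*g - 0.08)*(1.62*g - 0.81)*(3.24*g - 1.62))/(-0.81*g^2 + 0.81*g + 0.5)^3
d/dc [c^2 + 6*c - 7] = 2*c + 6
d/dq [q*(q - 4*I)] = 2*q - 4*I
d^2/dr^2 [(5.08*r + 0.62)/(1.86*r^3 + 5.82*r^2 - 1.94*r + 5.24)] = (105.448608*r^5 + 355.69152*r^4 + 488.190912*r^3 - 481.558464*r^2 - 1007.800848*r + 70.133328)/(6.434856*r^9 + 60.404616*r^8 + 168.87312*r^7 + 125.516952*r^6 + 164.207808*r^5 + 484.738488*r^4 - 209.070728*r^3 + 538.573488*r^2 - 159.803232*r + 143.877824)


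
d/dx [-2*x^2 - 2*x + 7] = -4*x - 2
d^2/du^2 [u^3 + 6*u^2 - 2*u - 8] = 6*u + 12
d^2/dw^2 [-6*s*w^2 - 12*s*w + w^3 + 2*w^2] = -12*s + 6*w + 4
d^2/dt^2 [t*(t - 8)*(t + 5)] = 6*t - 6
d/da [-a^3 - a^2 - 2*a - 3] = -3*a^2 - 2*a - 2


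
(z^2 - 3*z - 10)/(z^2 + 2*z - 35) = (z + 2)/(z + 7)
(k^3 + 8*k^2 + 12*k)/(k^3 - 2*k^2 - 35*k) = (k^2 + 8*k + 12)/(k^2 - 2*k - 35)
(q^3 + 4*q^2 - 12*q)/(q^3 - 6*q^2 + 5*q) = (q^2 + 4*q - 12)/(q^2 - 6*q + 5)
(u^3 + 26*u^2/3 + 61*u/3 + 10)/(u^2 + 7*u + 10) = (u^2 + 11*u/3 + 2)/(u + 2)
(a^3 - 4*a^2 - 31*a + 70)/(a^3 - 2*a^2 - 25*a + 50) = (a - 7)/(a - 5)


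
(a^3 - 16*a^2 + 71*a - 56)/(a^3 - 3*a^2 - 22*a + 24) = (a^2 - 15*a + 56)/(a^2 - 2*a - 24)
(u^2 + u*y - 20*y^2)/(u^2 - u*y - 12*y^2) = (u + 5*y)/(u + 3*y)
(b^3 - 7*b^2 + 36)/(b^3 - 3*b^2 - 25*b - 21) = (-b^3 + 7*b^2 - 36)/(-b^3 + 3*b^2 + 25*b + 21)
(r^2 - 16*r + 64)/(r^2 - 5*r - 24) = (r - 8)/(r + 3)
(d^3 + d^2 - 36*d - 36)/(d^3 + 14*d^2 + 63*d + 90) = (d^2 - 5*d - 6)/(d^2 + 8*d + 15)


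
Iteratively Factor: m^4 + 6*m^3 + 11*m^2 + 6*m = (m + 1)*(m^3 + 5*m^2 + 6*m) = (m + 1)*(m + 2)*(m^2 + 3*m) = m*(m + 1)*(m + 2)*(m + 3)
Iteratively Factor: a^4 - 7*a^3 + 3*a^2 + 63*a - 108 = (a - 3)*(a^3 - 4*a^2 - 9*a + 36) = (a - 3)^2*(a^2 - a - 12) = (a - 4)*(a - 3)^2*(a + 3)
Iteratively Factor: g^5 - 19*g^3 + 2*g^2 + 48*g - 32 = (g + 4)*(g^4 - 4*g^3 - 3*g^2 + 14*g - 8) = (g + 2)*(g + 4)*(g^3 - 6*g^2 + 9*g - 4) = (g - 1)*(g + 2)*(g + 4)*(g^2 - 5*g + 4) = (g - 4)*(g - 1)*(g + 2)*(g + 4)*(g - 1)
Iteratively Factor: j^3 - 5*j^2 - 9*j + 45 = (j - 3)*(j^2 - 2*j - 15) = (j - 5)*(j - 3)*(j + 3)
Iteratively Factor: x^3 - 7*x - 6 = (x - 3)*(x^2 + 3*x + 2) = (x - 3)*(x + 2)*(x + 1)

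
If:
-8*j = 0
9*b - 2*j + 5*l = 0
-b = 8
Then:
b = -8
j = 0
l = 72/5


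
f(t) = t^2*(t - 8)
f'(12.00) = 240.00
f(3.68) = -58.50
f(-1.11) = -11.22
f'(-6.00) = 204.00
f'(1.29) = -15.65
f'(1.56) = -17.66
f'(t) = t^2 + 2*t*(t - 8) = t*(3*t - 16)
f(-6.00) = -504.00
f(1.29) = -11.17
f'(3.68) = -18.25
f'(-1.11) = 21.46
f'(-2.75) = 66.69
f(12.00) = 576.00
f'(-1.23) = 24.22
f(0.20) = -0.31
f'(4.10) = -15.17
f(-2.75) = -81.30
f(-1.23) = -13.96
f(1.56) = -15.67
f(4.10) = -65.56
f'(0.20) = -3.08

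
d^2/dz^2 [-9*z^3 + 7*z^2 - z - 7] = 14 - 54*z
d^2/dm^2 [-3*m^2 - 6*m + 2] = -6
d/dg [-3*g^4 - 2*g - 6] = -12*g^3 - 2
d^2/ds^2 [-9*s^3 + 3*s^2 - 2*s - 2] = 6 - 54*s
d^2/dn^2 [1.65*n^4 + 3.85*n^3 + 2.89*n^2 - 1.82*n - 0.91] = 19.8*n^2 + 23.1*n + 5.78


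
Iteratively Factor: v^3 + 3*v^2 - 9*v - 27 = (v + 3)*(v^2 - 9) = (v - 3)*(v + 3)*(v + 3)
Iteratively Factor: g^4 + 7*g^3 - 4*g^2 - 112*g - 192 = (g + 4)*(g^3 + 3*g^2 - 16*g - 48) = (g - 4)*(g + 4)*(g^2 + 7*g + 12) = (g - 4)*(g + 4)^2*(g + 3)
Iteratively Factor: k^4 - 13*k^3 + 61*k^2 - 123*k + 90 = (k - 3)*(k^3 - 10*k^2 + 31*k - 30) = (k - 3)*(k - 2)*(k^2 - 8*k + 15) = (k - 3)^2*(k - 2)*(k - 5)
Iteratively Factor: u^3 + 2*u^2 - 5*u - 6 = (u + 3)*(u^2 - u - 2) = (u + 1)*(u + 3)*(u - 2)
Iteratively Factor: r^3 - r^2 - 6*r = (r + 2)*(r^2 - 3*r) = r*(r + 2)*(r - 3)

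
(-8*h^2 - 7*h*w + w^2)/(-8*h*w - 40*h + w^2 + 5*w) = (h + w)/(w + 5)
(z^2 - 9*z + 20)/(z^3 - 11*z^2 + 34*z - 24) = (z - 5)/(z^2 - 7*z + 6)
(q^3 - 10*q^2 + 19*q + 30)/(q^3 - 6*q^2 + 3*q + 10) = (q - 6)/(q - 2)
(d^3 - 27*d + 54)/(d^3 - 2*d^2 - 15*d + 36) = (d + 6)/(d + 4)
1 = 1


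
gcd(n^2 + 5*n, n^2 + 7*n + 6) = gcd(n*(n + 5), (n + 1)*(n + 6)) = 1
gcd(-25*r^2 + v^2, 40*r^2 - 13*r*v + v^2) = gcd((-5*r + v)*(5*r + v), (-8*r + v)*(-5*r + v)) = 5*r - v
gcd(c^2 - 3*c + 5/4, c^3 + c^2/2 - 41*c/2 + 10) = c - 1/2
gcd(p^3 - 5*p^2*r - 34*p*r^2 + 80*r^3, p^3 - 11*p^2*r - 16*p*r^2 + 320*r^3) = p^2 - 3*p*r - 40*r^2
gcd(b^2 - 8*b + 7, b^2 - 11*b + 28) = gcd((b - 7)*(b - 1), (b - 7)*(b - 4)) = b - 7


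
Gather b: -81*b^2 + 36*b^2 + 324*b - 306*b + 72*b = -45*b^2 + 90*b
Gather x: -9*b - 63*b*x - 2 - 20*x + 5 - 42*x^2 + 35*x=-9*b - 42*x^2 + x*(15 - 63*b) + 3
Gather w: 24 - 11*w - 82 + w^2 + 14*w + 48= w^2 + 3*w - 10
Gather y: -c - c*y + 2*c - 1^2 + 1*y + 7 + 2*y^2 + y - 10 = c + 2*y^2 + y*(2 - c) - 4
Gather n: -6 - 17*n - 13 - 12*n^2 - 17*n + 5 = -12*n^2 - 34*n - 14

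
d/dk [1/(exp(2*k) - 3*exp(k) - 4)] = (3 - 2*exp(k))*exp(k)/(-exp(2*k) + 3*exp(k) + 4)^2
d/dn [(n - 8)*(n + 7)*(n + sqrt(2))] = 3*n^2 - 2*n + 2*sqrt(2)*n - 56 - sqrt(2)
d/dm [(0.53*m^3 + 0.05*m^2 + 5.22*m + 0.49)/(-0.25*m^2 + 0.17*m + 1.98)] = (-0.1325*m^4 + 0.1802*m^3 + 4.4617*m^2 + 0.443*m + 10.2523)/(0.0625*m^4 - 0.085*m^3 - 0.9611*m^2 + 0.6732*m + 3.9204)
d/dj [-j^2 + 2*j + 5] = 2 - 2*j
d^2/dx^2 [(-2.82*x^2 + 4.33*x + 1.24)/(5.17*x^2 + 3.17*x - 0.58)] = (323.90567*x^3 + 148.126704*x^2 + 199.837044*x + 46.38278)/(138.188413*x^6 + 254.191839*x^5 + 109.350153*x^4 - 25.178359*x^3 - 12.267522*x^2 + 3.199164*x - 0.195112)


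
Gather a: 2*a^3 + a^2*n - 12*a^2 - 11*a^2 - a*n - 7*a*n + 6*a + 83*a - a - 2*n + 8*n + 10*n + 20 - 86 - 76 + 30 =2*a^3 + a^2*(n - 23) + a*(88 - 8*n) + 16*n - 112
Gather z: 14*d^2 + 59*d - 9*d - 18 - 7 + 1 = 14*d^2 + 50*d - 24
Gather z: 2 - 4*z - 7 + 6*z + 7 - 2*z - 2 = 0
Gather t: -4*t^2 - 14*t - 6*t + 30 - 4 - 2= -4*t^2 - 20*t + 24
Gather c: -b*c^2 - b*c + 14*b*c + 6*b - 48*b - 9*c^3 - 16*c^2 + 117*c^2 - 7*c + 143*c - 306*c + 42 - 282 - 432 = -42*b - 9*c^3 + c^2*(101 - b) + c*(13*b - 170) - 672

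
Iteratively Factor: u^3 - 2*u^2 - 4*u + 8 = (u - 2)*(u^2 - 4) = (u - 2)^2*(u + 2)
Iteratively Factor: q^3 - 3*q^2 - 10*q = (q)*(q^2 - 3*q - 10) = q*(q + 2)*(q - 5)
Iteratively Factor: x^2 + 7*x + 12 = (x + 4)*(x + 3)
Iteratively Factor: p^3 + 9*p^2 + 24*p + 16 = (p + 4)*(p^2 + 5*p + 4) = (p + 1)*(p + 4)*(p + 4)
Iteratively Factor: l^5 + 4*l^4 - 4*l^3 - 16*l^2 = (l + 2)*(l^4 + 2*l^3 - 8*l^2) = l*(l + 2)*(l^3 + 2*l^2 - 8*l) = l*(l - 2)*(l + 2)*(l^2 + 4*l) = l^2*(l - 2)*(l + 2)*(l + 4)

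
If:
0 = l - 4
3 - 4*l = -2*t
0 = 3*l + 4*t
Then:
No Solution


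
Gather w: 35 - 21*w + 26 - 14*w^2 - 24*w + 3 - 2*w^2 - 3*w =-16*w^2 - 48*w + 64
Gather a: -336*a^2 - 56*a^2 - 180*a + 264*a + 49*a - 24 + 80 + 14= -392*a^2 + 133*a + 70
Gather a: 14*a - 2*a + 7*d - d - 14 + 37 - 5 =12*a + 6*d + 18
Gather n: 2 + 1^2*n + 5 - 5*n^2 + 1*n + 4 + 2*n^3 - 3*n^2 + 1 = 2*n^3 - 8*n^2 + 2*n + 12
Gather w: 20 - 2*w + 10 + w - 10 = 20 - w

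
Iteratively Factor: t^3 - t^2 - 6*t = (t - 3)*(t^2 + 2*t) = (t - 3)*(t + 2)*(t)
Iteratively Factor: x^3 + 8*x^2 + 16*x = (x + 4)*(x^2 + 4*x) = (x + 4)^2*(x)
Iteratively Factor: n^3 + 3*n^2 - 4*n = (n - 1)*(n^2 + 4*n) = n*(n - 1)*(n + 4)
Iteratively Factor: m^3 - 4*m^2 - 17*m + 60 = (m - 5)*(m^2 + m - 12) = (m - 5)*(m - 3)*(m + 4)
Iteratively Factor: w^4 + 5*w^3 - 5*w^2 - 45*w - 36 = (w + 3)*(w^3 + 2*w^2 - 11*w - 12) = (w + 3)*(w + 4)*(w^2 - 2*w - 3) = (w - 3)*(w + 3)*(w + 4)*(w + 1)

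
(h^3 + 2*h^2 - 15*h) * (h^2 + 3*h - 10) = h^5 + 5*h^4 - 19*h^3 - 65*h^2 + 150*h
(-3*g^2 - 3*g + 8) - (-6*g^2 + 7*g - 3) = 3*g^2 - 10*g + 11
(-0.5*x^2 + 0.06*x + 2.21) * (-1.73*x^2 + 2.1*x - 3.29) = 0.865*x^4 - 1.1538*x^3 - 2.0523*x^2 + 4.4436*x - 7.2709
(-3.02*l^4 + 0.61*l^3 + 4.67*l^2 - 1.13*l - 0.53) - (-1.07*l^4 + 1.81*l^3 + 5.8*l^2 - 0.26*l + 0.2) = -1.95*l^4 - 1.2*l^3 - 1.13*l^2 - 0.87*l - 0.73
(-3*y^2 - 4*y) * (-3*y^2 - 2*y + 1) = 9*y^4 + 18*y^3 + 5*y^2 - 4*y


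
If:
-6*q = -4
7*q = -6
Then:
No Solution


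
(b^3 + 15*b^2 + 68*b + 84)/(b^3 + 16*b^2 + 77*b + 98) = (b + 6)/(b + 7)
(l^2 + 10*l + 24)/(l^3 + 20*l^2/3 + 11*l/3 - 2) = 3*(l + 4)/(3*l^2 + 2*l - 1)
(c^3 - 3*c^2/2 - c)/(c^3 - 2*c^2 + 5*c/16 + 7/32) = 16*c*(2*c^2 - 3*c - 2)/(32*c^3 - 64*c^2 + 10*c + 7)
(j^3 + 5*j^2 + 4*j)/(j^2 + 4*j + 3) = j*(j + 4)/(j + 3)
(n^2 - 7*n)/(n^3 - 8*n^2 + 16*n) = (n - 7)/(n^2 - 8*n + 16)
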